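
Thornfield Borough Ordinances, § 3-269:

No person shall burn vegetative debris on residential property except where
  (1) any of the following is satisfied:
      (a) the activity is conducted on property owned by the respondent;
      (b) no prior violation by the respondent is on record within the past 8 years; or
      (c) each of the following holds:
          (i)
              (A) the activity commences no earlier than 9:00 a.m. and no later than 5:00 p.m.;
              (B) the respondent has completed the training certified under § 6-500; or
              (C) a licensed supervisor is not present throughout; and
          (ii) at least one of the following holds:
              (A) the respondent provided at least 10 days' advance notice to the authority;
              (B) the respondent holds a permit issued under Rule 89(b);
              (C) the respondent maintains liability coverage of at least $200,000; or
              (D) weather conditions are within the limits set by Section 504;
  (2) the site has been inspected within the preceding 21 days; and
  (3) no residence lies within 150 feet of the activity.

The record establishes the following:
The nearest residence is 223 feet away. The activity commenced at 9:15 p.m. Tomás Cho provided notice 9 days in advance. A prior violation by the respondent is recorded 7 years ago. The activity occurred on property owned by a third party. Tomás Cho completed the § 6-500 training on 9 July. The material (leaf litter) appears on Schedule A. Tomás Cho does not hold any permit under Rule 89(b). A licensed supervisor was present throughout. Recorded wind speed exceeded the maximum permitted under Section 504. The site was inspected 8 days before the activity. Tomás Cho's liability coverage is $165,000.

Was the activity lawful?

No — unlawful.

(a) own property — not met.
(b) no prior violation — fails.
(A) start within hours — not satisfied.
(B) training certified — holds.
(C) not (supervisor present) — fails.
(i): F OR T OR F → true.
(A) ≥10 days' notice — not satisfied.
(B) holds permit — not satisfied.
(C) coverage ≥ $200,000 — not satisfied.
(D) weather ok — fails.
(ii) = F OR F OR F OR F = false.
So (c) is not satisfied (T AND F).
So (1) is not satisfied (F OR F OR F).
(2) site inspected — satisfied.
(3) no residence in 150 ft — satisfied.
Overall: F AND T AND T → false.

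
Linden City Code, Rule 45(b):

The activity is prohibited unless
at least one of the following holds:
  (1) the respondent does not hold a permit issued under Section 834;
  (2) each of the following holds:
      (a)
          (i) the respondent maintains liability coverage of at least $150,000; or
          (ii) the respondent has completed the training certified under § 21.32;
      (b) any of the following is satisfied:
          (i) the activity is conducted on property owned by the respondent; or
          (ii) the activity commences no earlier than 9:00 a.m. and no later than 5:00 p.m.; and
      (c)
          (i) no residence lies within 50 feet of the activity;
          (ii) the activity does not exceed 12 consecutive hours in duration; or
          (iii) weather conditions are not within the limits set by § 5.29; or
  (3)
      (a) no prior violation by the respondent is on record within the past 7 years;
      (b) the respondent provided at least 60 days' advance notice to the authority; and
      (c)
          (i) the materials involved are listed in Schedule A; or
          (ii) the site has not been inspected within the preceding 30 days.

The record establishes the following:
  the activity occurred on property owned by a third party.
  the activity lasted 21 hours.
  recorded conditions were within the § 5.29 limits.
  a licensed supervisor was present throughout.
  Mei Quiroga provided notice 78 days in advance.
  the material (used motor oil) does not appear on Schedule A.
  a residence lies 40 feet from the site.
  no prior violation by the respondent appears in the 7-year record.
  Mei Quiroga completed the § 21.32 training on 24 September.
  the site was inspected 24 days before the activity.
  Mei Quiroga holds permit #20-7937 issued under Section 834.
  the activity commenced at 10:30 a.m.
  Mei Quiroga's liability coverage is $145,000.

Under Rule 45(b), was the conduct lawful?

No — unlawful.

(1) not (holds permit) — fails.
(i) coverage ≥ $150,000 — fails.
(ii) training certified — satisfied.
(a) = F OR T = true.
(i) own property — not met.
(ii) start within hours — met.
(b): F OR T → true.
(i) no residence in 50 ft — not met.
(ii) ≤ 12 hrs duration — fails.
(iii) not (weather ok) — not satisfied.
So (c) is not satisfied (F OR F OR F).
(2): T AND T AND F → false.
(a) no prior violation — holds.
(b) ≥60 days' notice — met.
(i) Schedule A material — not satisfied.
(ii) not (site inspected) — not met.
So (c) is not satisfied (F OR F).
(3) = T AND T AND F = false.
Overall: F OR F OR F → false.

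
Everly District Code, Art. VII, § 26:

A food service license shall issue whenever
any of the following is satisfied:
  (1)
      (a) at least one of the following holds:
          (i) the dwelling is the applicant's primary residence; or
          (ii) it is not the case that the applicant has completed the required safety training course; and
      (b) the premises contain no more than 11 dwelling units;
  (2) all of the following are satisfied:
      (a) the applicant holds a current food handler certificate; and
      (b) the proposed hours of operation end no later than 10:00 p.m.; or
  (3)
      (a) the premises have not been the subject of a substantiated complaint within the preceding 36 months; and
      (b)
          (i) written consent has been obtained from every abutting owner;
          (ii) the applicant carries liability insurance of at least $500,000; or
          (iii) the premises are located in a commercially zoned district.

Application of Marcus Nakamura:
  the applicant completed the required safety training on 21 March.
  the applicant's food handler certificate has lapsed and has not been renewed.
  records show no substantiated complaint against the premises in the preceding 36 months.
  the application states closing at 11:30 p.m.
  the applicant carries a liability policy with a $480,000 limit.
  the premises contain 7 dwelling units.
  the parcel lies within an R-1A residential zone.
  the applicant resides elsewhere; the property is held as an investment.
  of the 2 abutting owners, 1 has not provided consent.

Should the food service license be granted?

No — denied.

(i) primary residence — fails.
(ii) not (safety training) — not met.
(a) = F OR F = false.
(b) ≤ 11 units — holds.
(1) = F AND T = false.
(a) food handler cert. — not met.
(b) closes by 10 p.m. — not satisfied.
(2): F AND F → false.
(a) no complaint in 36 mo. — satisfied.
(i) all abutters consent — not met.
(ii) insurance ≥ $500,000 — not met.
(iii) commercially zoned — not met.
(b): F OR F OR F → false.
So (3) is not satisfied (T AND F).
Overall: F OR F OR F → false.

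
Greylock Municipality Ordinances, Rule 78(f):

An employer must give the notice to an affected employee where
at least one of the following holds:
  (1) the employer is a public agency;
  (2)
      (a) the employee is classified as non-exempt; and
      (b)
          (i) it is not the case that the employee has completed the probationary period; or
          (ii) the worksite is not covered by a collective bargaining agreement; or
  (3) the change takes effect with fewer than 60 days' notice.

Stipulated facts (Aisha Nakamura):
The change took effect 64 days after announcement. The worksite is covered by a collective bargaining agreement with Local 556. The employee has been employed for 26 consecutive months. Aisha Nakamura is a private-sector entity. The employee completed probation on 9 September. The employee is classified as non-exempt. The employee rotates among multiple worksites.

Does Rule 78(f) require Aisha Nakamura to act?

(1) public agency — not met.
(a) non-exempt — holds.
(i) not (past probation) — not satisfied.
(ii) no CBA — fails.
So (b) is not satisfied (F OR F).
(2) = T AND F = false.
(3) < 60 days' notice — fails.
Overall = F OR F OR F = false.

No — not required.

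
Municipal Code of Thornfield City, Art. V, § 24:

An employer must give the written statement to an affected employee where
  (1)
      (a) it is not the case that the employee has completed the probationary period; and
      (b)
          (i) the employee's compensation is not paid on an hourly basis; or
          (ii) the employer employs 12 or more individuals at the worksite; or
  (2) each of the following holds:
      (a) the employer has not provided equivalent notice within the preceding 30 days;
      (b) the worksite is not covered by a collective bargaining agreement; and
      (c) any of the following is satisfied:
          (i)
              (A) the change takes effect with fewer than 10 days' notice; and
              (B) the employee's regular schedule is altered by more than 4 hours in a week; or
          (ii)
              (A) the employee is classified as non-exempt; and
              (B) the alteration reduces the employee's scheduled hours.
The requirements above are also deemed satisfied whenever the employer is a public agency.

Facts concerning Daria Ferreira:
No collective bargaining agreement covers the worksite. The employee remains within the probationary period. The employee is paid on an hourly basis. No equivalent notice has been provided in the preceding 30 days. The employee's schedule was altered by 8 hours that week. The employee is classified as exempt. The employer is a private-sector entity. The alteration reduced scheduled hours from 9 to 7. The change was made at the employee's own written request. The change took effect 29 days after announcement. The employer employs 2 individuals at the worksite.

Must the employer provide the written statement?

(a) not (past probation) — satisfied.
(i) not (hourly-paid) — fails.
(ii) ≥ 12 at site — not met.
(b): F OR F → false.
(1) = T AND F = false.
(a) no recent notice — met.
(b) no CBA — satisfied.
(A) < 10 days' notice — fails.
(B) schedule shift > 4h — met.
(i): F AND T → false.
(A) non-exempt — fails.
(B) hours reduced — met.
(ii) = F AND T = false.
(c): F OR F → false.
So (2) is not satisfied (T AND T AND F).
Overall: F OR F → false.
Exception (public agency) — not satisfied.
Result: main false OR exception false → false.

No — not required.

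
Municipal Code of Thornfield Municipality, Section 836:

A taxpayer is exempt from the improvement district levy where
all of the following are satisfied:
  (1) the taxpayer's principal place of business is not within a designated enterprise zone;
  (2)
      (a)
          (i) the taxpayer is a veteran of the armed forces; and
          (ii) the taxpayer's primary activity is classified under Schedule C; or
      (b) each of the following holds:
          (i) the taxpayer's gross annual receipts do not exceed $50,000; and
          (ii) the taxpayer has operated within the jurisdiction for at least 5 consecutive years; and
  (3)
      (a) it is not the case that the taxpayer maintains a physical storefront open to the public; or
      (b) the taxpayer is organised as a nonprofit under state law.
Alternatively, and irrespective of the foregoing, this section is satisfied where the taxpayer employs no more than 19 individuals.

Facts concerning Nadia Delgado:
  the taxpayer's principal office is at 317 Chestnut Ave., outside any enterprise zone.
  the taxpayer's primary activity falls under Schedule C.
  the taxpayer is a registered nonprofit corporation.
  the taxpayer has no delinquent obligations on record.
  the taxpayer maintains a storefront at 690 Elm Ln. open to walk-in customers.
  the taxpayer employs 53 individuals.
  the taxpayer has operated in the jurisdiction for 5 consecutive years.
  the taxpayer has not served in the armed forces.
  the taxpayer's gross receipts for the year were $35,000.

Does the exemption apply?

Yes — exempt.

(1) not (in enterprise zone) — holds.
(i) veteran — not met.
(ii) Schedule C activity — met.
(a) = F AND T = false.
(i) receipts ≤ $50,000 — holds.
(ii) ≥ 5 yrs in jurisdiction — holds.
(b): T AND T → true.
(2) = F OR T = true.
(a) not (has storefront) — not met.
(b) nonprofit — holds.
(3) = F OR T = true.
Overall: T AND T AND T → true.
Exception (≤ 19 employees) — not satisfied.
Result: main true OR exception false → true.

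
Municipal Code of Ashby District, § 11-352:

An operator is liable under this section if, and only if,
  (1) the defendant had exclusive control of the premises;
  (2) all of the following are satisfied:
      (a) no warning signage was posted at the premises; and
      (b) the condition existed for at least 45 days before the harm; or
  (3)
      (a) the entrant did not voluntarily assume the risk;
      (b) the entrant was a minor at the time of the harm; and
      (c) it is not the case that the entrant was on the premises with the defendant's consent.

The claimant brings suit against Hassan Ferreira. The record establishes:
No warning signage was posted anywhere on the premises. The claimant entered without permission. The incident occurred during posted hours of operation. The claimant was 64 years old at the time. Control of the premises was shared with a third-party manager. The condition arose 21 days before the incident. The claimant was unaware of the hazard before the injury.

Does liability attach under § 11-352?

No — not liable.

(1) exclusive control — fails.
(a) no signage posted — holds.
(b) condition ≥45 days old — not satisfied.
(2): T AND F → false.
(a) no assumed risk — met.
(b) entrant a minor — fails.
(c) not (consent to enter) — met.
So (3) is not satisfied (T AND F AND T).
So Overall is not satisfied (F OR F OR F).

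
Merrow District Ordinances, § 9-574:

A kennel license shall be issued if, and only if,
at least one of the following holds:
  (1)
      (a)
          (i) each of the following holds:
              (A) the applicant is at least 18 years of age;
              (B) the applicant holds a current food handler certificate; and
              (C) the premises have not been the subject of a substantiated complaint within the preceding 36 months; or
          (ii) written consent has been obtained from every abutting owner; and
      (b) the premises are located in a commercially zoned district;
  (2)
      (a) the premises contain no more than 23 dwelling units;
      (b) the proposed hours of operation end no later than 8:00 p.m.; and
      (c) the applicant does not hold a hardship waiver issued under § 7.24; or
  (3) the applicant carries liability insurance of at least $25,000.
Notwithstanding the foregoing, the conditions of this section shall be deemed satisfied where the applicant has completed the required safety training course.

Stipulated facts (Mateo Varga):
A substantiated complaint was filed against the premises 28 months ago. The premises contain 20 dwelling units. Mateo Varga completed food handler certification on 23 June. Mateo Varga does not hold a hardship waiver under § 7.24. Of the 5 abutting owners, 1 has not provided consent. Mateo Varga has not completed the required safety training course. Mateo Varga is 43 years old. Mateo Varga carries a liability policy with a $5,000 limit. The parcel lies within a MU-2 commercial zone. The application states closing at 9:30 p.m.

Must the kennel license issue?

(A) age ≥ 18 — satisfied.
(B) food handler cert. — holds.
(C) no complaint in 36 mo. — fails.
(i): T AND T AND F → false.
(ii) all abutters consent — fails.
(a) = F OR F = false.
(b) commercially zoned — holds.
So (1) is not satisfied (F AND T).
(a) ≤ 23 units — met.
(b) closes by 8 p.m. — not satisfied.
(c) not (hardship waiver) — met.
(2): T AND F AND T → false.
(3) insurance ≥ $25,000 — not met.
Overall: F OR F OR F → false.
Exception (safety training) — not satisfied.
Result: main false OR exception false → false.

No — denied.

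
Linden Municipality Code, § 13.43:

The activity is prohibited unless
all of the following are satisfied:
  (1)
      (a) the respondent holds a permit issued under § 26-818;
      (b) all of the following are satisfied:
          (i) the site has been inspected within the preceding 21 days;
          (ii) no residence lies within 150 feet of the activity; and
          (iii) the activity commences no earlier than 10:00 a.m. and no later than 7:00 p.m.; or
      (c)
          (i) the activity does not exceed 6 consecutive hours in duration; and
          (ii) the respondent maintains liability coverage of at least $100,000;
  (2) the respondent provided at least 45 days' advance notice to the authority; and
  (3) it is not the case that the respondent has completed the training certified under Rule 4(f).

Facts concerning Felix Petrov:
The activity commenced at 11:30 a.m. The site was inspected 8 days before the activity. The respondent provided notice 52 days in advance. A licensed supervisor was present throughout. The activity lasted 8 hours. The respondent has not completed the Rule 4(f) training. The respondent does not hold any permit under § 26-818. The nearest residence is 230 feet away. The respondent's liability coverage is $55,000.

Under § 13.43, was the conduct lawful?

(a) holds permit — not met.
(i) site inspected — holds.
(ii) no residence in 150 ft — holds.
(iii) start within hours — satisfied.
So (b) is satisfied (T AND T AND T).
(i) ≤ 6 hrs duration — not met.
(ii) coverage ≥ $100,000 — not satisfied.
(c): F AND F → false.
So (1) is satisfied (F OR T OR F).
(2) ≥45 days' notice — holds.
(3) not (training certified) — met.
So Overall is satisfied (T AND T AND T).

Yes — lawful.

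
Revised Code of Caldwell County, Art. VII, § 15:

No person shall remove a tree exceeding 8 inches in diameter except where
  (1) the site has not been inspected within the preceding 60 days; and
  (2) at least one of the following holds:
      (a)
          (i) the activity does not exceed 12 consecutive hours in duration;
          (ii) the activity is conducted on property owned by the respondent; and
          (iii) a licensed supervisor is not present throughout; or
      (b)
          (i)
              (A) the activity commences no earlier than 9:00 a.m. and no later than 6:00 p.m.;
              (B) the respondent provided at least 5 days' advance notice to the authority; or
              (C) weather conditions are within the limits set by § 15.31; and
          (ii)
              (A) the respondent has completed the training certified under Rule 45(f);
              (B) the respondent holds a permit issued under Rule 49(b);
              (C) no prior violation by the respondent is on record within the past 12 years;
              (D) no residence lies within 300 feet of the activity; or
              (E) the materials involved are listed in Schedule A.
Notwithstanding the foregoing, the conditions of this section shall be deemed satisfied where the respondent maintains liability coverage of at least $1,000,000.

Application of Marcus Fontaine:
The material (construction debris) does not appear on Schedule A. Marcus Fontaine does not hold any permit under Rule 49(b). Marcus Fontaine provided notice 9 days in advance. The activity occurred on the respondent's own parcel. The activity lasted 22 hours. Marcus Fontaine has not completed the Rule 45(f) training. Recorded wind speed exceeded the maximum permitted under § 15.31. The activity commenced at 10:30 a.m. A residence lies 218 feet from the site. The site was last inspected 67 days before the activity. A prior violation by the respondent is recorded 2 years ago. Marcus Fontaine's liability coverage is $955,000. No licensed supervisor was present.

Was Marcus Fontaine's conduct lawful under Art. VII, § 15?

(1) not (site inspected) — satisfied.
(i) ≤ 12 hrs duration — not met.
(ii) own property — met.
(iii) not (supervisor present) — holds.
(a): F AND T AND T → false.
(A) start within hours — holds.
(B) ≥5 days' notice — met.
(C) weather ok — not satisfied.
(i): T OR T OR F → true.
(A) training certified — not met.
(B) holds permit — fails.
(C) no prior violation — fails.
(D) no residence in 300 ft — not met.
(E) Schedule A material — not satisfied.
So (ii) is not satisfied (F OR F OR F OR F OR F).
So (b) is not satisfied (T AND F).
So (2) is not satisfied (F OR F).
So Overall is not satisfied (T AND F).
Exception (coverage ≥ $1,000,000) — not satisfied.
Result: main false OR exception false → false.

No — unlawful.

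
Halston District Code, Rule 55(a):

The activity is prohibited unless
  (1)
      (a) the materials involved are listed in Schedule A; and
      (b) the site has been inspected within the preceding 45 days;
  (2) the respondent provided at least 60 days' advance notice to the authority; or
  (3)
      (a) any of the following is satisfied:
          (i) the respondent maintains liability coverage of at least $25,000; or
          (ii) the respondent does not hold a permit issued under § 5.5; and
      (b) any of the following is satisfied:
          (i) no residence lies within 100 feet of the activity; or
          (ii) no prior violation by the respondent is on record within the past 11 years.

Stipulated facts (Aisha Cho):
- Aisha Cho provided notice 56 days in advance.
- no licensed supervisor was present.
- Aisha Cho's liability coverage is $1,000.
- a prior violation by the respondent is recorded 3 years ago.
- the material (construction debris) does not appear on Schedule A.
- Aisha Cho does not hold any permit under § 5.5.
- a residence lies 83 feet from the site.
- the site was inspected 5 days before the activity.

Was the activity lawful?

(a) Schedule A material — not met.
(b) site inspected — holds.
So (1) is not satisfied (F AND T).
(2) ≥60 days' notice — not met.
(i) coverage ≥ $25,000 — fails.
(ii) not (holds permit) — holds.
(a): F OR T → true.
(i) no residence in 100 ft — not satisfied.
(ii) no prior violation — fails.
So (b) is not satisfied (F OR F).
So (3) is not satisfied (T AND F).
Overall = F OR F OR F = false.

No — unlawful.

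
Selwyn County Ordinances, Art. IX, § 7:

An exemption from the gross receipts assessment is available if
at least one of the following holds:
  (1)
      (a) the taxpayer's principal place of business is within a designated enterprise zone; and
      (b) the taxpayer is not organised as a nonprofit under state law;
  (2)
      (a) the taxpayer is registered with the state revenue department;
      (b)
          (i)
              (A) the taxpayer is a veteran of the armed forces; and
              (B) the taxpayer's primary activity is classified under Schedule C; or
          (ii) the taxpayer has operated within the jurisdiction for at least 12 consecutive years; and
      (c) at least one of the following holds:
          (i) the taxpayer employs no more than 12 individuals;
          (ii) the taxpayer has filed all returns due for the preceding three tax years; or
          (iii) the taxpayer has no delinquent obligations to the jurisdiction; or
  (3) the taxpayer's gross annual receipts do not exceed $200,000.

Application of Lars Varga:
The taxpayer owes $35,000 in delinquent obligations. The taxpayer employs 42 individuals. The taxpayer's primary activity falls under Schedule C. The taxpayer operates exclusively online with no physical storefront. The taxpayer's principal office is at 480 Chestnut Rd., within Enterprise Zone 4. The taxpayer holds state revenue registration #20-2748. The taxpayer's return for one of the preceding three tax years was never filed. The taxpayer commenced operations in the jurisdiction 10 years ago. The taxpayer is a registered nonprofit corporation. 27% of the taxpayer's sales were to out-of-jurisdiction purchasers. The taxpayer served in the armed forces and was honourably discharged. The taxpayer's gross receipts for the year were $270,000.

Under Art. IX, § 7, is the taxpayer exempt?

No — not exempt.

(a) in enterprise zone — met.
(b) not (nonprofit) — not satisfied.
So (1) is not satisfied (T AND F).
(a) state-registered — holds.
(A) veteran — met.
(B) Schedule C activity — met.
So (i) is satisfied (T AND T).
(ii) ≥ 12 yrs in jurisdiction — fails.
(b): T OR F → true.
(i) ≤ 12 employees — not met.
(ii) returns current — not satisfied.
(iii) no delinquency — fails.
So (c) is not satisfied (F OR F OR F).
(2) = T AND T AND F = false.
(3) receipts ≤ $200,000 — fails.
So Overall is not satisfied (F OR F OR F).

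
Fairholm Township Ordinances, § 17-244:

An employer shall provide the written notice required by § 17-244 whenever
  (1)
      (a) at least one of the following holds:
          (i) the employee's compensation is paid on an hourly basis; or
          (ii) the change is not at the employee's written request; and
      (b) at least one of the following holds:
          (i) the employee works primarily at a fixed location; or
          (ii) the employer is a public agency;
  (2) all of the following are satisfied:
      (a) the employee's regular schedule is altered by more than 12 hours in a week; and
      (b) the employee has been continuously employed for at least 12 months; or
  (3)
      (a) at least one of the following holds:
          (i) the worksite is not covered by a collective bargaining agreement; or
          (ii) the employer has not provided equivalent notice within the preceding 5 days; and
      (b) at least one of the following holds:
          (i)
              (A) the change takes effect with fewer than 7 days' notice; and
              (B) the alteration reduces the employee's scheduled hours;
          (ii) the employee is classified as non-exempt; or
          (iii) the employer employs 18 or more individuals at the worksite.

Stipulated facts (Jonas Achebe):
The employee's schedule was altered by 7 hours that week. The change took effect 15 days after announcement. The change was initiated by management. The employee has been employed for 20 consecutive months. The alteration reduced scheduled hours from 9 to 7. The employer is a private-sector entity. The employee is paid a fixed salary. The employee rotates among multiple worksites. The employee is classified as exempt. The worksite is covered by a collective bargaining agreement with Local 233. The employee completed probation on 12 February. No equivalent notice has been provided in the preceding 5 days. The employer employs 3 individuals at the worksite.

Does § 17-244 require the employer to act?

(i) hourly-paid — not satisfied.
(ii) not employee-requested — met.
(a): F OR T → true.
(i) fixed location — not satisfied.
(ii) public agency — not met.
So (b) is not satisfied (F OR F).
(1) = T AND F = false.
(a) schedule shift > 12h — not satisfied.
(b) tenure ≥ 12 mo. — holds.
So (2) is not satisfied (F AND T).
(i) no CBA — fails.
(ii) no recent notice — holds.
(a): F OR T → true.
(A) < 7 days' notice — not met.
(B) hours reduced — holds.
(i) = F AND T = false.
(ii) non-exempt — fails.
(iii) ≥ 18 at site — not satisfied.
(b): F OR F OR F → false.
So (3) is not satisfied (T AND F).
So Overall is not satisfied (F OR F OR F).

No — not required.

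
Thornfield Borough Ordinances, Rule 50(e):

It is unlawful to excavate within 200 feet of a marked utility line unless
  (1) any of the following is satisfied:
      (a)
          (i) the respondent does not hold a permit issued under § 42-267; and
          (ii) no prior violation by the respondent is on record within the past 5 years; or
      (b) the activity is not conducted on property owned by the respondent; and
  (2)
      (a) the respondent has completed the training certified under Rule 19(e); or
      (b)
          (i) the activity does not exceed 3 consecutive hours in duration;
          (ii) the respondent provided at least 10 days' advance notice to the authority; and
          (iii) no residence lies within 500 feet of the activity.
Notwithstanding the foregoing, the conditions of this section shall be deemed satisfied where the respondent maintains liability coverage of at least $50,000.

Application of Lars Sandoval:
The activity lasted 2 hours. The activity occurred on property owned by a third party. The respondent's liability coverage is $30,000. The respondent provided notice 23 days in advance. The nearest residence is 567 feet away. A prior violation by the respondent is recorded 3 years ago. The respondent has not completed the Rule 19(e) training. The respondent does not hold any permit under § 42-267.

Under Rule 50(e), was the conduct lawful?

Yes — lawful.

(i) not (holds permit) — satisfied.
(ii) no prior violation — not met.
So (a) is not satisfied (T AND F).
(b) not (own property) — satisfied.
(1) = F OR T = true.
(a) training certified — not met.
(i) ≤ 3 hrs duration — holds.
(ii) ≥10 days' notice — met.
(iii) no residence in 500 ft — satisfied.
(b): T AND T AND T → true.
So (2) is satisfied (F OR T).
Overall = T AND T = true.
Exception (coverage ≥ $50,000) — not satisfied.
Result: main true OR exception false → true.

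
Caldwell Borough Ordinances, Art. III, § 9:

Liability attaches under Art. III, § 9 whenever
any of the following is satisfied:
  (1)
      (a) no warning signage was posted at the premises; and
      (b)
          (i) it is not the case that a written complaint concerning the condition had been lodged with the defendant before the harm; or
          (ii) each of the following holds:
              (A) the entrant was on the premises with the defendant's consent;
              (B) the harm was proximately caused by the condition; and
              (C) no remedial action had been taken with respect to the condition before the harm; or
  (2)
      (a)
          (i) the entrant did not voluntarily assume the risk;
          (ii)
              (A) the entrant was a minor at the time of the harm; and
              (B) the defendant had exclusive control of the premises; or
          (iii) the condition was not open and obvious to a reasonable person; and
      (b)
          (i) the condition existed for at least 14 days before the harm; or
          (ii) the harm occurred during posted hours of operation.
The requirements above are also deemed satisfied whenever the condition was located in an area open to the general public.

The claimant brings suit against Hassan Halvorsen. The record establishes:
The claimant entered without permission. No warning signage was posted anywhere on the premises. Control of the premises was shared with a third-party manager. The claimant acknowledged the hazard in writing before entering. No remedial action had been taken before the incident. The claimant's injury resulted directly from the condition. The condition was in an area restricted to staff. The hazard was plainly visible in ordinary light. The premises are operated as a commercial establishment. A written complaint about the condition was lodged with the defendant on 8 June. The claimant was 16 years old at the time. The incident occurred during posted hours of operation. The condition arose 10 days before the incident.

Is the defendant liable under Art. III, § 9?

No — not liable.

(a) no signage posted — holds.
(i) not (complaint lodged) — not satisfied.
(A) consent to enter — not satisfied.
(B) proximate cause — met.
(C) no remedial action — satisfied.
So (ii) is not satisfied (F AND T AND T).
(b) = F OR F = false.
(1) = T AND F = false.
(i) no assumed risk — not satisfied.
(A) entrant a minor — satisfied.
(B) exclusive control — not met.
So (ii) is not satisfied (T AND F).
(iii) not open/obvious — not satisfied.
So (a) is not satisfied (F OR F OR F).
(i) condition ≥14 days old — fails.
(ii) during posted hours — holds.
(b): F OR T → true.
So (2) is not satisfied (F AND T).
Overall: F OR F → false.
Exception (public area) — not satisfied.
Result: main false OR exception false → false.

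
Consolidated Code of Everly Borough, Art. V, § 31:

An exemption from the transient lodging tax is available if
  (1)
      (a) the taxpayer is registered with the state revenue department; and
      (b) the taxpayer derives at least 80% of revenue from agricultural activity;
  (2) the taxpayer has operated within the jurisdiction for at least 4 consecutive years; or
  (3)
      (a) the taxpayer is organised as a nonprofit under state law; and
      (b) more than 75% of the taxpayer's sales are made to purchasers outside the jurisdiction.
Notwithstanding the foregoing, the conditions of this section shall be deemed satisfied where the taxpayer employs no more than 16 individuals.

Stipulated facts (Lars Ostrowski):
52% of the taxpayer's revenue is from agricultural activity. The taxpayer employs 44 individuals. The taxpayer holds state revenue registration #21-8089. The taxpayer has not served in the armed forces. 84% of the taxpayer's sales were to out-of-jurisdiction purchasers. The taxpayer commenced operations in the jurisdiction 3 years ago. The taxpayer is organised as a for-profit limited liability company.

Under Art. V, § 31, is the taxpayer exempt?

(a) state-registered — satisfied.
(b) ≥80% agricultural — not met.
So (1) is not satisfied (T AND F).
(2) ≥ 4 yrs in jurisdiction — not satisfied.
(a) nonprofit — fails.
(b) >75% out-of-jur. sales — satisfied.
(3): F AND T → false.
Overall: F OR F OR F → false.
Exception (≤ 16 employees) — not satisfied.
Result: main false OR exception false → false.

No — not exempt.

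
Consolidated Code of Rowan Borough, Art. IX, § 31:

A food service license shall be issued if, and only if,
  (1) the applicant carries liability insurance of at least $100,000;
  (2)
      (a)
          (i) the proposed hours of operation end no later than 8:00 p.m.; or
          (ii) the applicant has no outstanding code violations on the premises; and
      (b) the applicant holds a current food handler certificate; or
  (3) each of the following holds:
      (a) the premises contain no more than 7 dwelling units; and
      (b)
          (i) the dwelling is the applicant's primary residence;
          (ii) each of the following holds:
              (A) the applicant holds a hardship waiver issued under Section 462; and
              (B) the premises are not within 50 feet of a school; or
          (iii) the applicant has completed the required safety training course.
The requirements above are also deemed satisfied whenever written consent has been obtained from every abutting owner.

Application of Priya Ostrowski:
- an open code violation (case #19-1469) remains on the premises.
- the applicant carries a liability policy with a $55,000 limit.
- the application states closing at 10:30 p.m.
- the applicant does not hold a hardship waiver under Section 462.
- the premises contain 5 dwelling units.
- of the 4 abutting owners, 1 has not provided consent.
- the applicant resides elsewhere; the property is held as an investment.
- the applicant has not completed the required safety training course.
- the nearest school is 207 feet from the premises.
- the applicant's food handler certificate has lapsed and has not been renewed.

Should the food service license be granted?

(1) insurance ≥ $100,000 — fails.
(i) closes by 8 p.m. — not satisfied.
(ii) no code violations — not met.
So (a) is not satisfied (F OR F).
(b) food handler cert. — not satisfied.
(2) = F AND F = false.
(a) ≤ 7 units — holds.
(i) primary residence — not satisfied.
(A) hardship waiver — fails.
(B) ≥50 ft from school — met.
So (ii) is not satisfied (F AND T).
(iii) safety training — fails.
So (b) is not satisfied (F OR F OR F).
So (3) is not satisfied (T AND F).
So Overall is not satisfied (F OR F OR F).
Exception (all abutters consent) — not satisfied.
Result: main false OR exception false → false.

No — denied.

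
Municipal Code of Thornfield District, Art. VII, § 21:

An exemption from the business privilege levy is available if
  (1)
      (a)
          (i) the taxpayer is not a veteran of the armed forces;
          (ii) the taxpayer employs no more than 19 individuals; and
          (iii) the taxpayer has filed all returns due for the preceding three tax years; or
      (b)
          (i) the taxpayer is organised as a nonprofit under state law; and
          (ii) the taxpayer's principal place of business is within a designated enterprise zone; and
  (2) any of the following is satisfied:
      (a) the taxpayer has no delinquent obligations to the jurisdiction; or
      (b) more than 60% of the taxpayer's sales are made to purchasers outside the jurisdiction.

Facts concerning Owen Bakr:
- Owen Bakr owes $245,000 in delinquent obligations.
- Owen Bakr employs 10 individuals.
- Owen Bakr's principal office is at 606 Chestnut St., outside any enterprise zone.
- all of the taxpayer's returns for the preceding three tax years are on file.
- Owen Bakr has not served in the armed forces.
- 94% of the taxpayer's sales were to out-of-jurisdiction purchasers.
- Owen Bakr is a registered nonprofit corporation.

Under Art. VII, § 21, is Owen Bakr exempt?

(i) not (veteran) — met.
(ii) ≤ 19 employees — met.
(iii) returns current — holds.
So (a) is satisfied (T AND T AND T).
(i) nonprofit — met.
(ii) in enterprise zone — fails.
(b) = T AND F = false.
(1): T OR F → true.
(a) no delinquency — fails.
(b) >60% out-of-jur. sales — satisfied.
So (2) is satisfied (F OR T).
Overall: T AND T → true.

Yes — exempt.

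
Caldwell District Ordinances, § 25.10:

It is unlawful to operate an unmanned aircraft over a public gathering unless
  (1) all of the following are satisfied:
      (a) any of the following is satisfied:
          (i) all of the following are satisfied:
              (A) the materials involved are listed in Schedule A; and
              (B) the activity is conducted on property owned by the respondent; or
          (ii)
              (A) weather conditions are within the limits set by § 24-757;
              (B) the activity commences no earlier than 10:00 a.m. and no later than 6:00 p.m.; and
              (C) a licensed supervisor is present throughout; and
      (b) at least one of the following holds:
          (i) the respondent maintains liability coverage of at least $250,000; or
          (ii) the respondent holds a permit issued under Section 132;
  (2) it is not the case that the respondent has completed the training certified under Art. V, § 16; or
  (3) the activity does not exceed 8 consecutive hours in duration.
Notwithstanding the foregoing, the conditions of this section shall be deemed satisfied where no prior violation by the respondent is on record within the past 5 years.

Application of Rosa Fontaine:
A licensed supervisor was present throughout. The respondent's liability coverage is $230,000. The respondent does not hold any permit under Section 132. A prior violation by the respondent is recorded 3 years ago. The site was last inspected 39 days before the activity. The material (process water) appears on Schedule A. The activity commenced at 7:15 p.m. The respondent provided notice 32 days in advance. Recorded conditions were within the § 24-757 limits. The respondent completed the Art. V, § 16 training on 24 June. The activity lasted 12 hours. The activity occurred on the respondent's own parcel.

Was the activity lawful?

No — unlawful.

(A) Schedule A material — holds.
(B) own property — met.
So (i) is satisfied (T AND T).
(A) weather ok — met.
(B) start within hours — not met.
(C) supervisor present — holds.
(ii) = T AND F AND T = false.
(a): T OR F → true.
(i) coverage ≥ $250,000 — fails.
(ii) holds permit — not met.
(b) = F OR F = false.
(1): T AND F → false.
(2) not (training certified) — not satisfied.
(3) ≤ 8 hrs duration — not satisfied.
Overall: F OR F OR F → false.
Exception (no prior violation) — not satisfied.
Result: main false OR exception false → false.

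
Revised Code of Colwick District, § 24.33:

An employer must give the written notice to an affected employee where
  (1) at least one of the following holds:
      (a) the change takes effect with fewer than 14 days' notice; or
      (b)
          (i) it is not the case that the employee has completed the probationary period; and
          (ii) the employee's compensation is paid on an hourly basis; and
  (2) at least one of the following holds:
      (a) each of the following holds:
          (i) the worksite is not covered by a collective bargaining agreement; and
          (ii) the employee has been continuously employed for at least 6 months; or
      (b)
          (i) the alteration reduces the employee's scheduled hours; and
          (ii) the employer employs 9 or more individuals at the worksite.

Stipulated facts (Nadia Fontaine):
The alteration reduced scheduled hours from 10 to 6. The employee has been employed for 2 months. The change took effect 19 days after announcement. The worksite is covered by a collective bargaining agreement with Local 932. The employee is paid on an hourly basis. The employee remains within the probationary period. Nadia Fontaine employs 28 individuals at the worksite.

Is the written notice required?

(a) < 14 days' notice — fails.
(i) not (past probation) — met.
(ii) hourly-paid — holds.
So (b) is satisfied (T AND T).
(1): F OR T → true.
(i) no CBA — fails.
(ii) tenure ≥ 6 mo. — not satisfied.
So (a) is not satisfied (F AND F).
(i) hours reduced — met.
(ii) ≥ 9 at site — holds.
(b) = T AND T = true.
(2) = F OR T = true.
So Overall is satisfied (T AND T).

Yes — required.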